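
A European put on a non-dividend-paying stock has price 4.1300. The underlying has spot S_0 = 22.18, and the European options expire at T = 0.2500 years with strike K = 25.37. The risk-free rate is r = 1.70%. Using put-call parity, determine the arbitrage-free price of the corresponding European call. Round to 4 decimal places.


Put-call parity: C - P = S_0 * exp(-qT) - K * exp(-rT).
S_0 * exp(-qT) = 22.1800 * 1.00000000 = 22.18000000
K * exp(-rT) = 25.3700 * 0.99575902 = 25.26240630
C = P + S*exp(-qT) - K*exp(-rT)
C = 4.1300 + 22.18000000 - 25.26240630 = 1.0476

Answer: Call price = 1.0476


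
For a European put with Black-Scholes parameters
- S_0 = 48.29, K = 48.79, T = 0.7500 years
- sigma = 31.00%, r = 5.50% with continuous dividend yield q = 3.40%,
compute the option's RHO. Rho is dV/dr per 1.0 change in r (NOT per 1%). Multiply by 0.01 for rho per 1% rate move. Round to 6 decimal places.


Answer: Rho = -19.149506

Derivation:
d1 = 0.1545310627; d2 = -0.1139368124
phi(d1) = 0.3942072637; exp(-qT) = 0.9748223790; exp(-rT) = 0.9595892027
N(-d2) = 0.5453560583
Rho = -K*T*exp(-rT)*N(-d2) = -48.7900 * 0.7500 * 0.9595892027 * 0.5453560583 = -19.149506


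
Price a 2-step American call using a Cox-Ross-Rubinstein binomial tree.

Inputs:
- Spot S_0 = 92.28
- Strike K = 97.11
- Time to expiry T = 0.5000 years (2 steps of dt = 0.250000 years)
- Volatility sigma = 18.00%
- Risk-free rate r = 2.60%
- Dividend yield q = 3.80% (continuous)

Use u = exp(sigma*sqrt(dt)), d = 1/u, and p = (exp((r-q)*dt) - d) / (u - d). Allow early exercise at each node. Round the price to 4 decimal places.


Answer: Price = V(0,0) = 2.8033

Derivation:
dt = T/N = 0.250000
u = exp(sigma*sqrt(dt)) = 1.094174; d = 1/u = 0.913931
p = (exp((r-q)*dt) - d) / (u - d) = 0.460896
Discount per step: exp(-r*dt) = 0.993521
Stock lattice S(k, i) with i counting down-moves:
  k=0: S(0,0) = 92.2800
  k=1: S(1,0) = 100.9704; S(1,1) = 84.3376
  k=2: S(2,0) = 110.4792; S(2,1) = 92.2800; S(2,2) = 77.0787
Terminal payoffs V(N, i) = max(S_T - K, 0):
  V(2,0) = 13.369218; V(2,1) = 0.000000; V(2,2) = 0.000000
Backward induction: V(k, i) = exp(-r*dt) * [p * V(k+1, i) + (1-p) * V(k+1, i+1)]; then take max(V_cont, immediate exercise) for American.
  V(1,0) = exp(-r*dt) * [p*13.369218 + (1-p)*0.000000] = 6.121896; exercise = 3.860403; V(1,0) = max -> 6.121896
  V(1,1) = exp(-r*dt) * [p*0.000000 + (1-p)*0.000000] = 0.000000; exercise = 0.000000; V(1,1) = max -> 0.000000
  V(0,0) = exp(-r*dt) * [p*6.121896 + (1-p)*0.000000] = 2.803276; exercise = 0.000000; V(0,0) = max -> 2.803276


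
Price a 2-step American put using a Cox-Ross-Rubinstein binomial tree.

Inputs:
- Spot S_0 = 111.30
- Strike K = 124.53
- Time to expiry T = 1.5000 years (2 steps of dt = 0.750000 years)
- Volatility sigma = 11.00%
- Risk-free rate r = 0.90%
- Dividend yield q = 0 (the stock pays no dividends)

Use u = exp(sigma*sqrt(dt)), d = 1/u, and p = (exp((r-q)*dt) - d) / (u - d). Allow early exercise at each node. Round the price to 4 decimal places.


dt = T/N = 0.750000
u = exp(sigma*sqrt(dt)) = 1.099948; d = 1/u = 0.909134
p = (exp((r-q)*dt) - d) / (u - d) = 0.511697
Discount per step: exp(-r*dt) = 0.993273
Stock lattice S(k, i) with i counting down-moves:
  k=0: S(0,0) = 111.3000
  k=1: S(1,0) = 122.4242; S(1,1) = 101.1866
  k=2: S(2,0) = 134.6602; S(2,1) = 111.3000; S(2,2) = 91.9922
Terminal payoffs V(N, i) = max(K - S_T, 0):
  V(2,0) = 0.000000; V(2,1) = 13.230000; V(2,2) = 32.537811
Backward induction: V(k, i) = exp(-r*dt) * [p * V(k+1, i) + (1-p) * V(k+1, i+1)]; then take max(V_cont, immediate exercise) for American.
  V(1,0) = exp(-r*dt) * [p*0.000000 + (1-p)*13.230000] = 6.416792; exercise = 2.105801; V(1,0) = max -> 6.416792
  V(1,1) = exp(-r*dt) * [p*13.230000 + (1-p)*32.537811] = 22.505640; exercise = 23.343387; V(1,1) = max -> 23.343387
  V(0,0) = exp(-r*dt) * [p*6.416792 + (1-p)*23.343387] = 14.583333; exercise = 13.230000; V(0,0) = max -> 14.583333

Answer: Price = V(0,0) = 14.5833


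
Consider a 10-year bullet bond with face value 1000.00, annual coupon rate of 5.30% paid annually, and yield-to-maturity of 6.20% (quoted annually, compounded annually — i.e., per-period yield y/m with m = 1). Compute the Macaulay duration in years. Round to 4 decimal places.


Answer: Macaulay duration = 7.9350 years

Derivation:
Coupon per period c = face * coupon_rate / m = 53.000000
Periods per year m = 1; per-period yield y/m = 0.062000
Number of cashflows N = 10
Cashflows (t years, CF_t, discount factor 1/(1+y/m)^(m*t), PV):
  t = 1.0000: CF_t = 53.000000, DF = 0.941620, PV = 49.905838
  t = 2.0000: CF_t = 53.000000, DF = 0.886647, PV = 46.992315
  t = 3.0000: CF_t = 53.000000, DF = 0.834885, PV = 44.248884
  t = 4.0000: CF_t = 53.000000, DF = 0.786144, PV = 41.665616
  t = 5.0000: CF_t = 53.000000, DF = 0.740248, PV = 39.233160
  t = 6.0000: CF_t = 53.000000, DF = 0.697032, PV = 36.942712
  t = 7.0000: CF_t = 53.000000, DF = 0.656339, PV = 34.785981
  t = 8.0000: CF_t = 53.000000, DF = 0.618022, PV = 32.755161
  t = 9.0000: CF_t = 53.000000, DF = 0.581942, PV = 30.842901
  t = 10.0000: CF_t = 1053.000000, DF = 0.547968, PV = 577.009819
Price P = sum_t PV_t = 934.382385
Macaulay numerator sum_t t * PV_t:
  t * PV_t at t = 1.0000: 49.905838
  t * PV_t at t = 2.0000: 93.984629
  t * PV_t at t = 3.0000: 132.746651
  t * PV_t at t = 4.0000: 166.662462
  t * PV_t at t = 5.0000: 196.165798
  t * PV_t at t = 6.0000: 221.656269
  t * PV_t at t = 7.0000: 243.501865
  t * PV_t at t = 8.0000: 262.041286
  t * PV_t at t = 9.0000: 277.586108
  t * PV_t at t = 10.0000: 5770.098191
Macaulay duration D = (sum_t t * PV_t) / P = 7414.349100 / 934.382385 = 7.935027


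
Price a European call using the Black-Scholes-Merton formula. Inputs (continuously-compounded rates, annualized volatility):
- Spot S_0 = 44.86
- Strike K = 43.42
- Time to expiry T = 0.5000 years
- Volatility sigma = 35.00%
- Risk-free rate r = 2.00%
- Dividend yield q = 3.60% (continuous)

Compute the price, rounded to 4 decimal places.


Answer: Price = 4.8433

Derivation:
d1 = (ln(S/K) + (r - q + 0.5*sigma^2) * T) / (sigma * sqrt(T)) = 0.22324923
d2 = d1 - sigma * sqrt(T) = -0.02423815
exp(-rT) = 0.99004983; exp(-qT) = 0.98216103
C = S_0 * exp(-qT) * N(d1) - K * exp(-rT) * N(d2)
N(d1) = 0.58832923; N(d2) = 0.49033133
C = 44.8600 * 0.98216103 * 0.58832923 - 43.4200 * 0.99004983 * 0.49033133 = 4.8433


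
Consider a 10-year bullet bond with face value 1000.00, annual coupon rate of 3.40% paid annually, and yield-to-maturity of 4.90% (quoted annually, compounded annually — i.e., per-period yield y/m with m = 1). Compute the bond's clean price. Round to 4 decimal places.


Coupon per period c = face * coupon_rate / m = 34.000000
Periods per year m = 1; per-period yield y/m = 0.049000
Number of cashflows N = 10
Cashflows (t years, CF_t, discount factor 1/(1+y/m)^(m*t), PV):
  t = 1.0000: CF_t = 34.000000, DF = 0.953289, PV = 32.411821
  t = 2.0000: CF_t = 34.000000, DF = 0.908760, PV = 30.897827
  t = 3.0000: CF_t = 34.000000, DF = 0.866310, PV = 29.454554
  t = 4.0000: CF_t = 34.000000, DF = 0.825844, PV = 28.078698
  t = 5.0000: CF_t = 34.000000, DF = 0.787268, PV = 26.767110
  t = 6.0000: CF_t = 34.000000, DF = 0.750494, PV = 25.516787
  t = 7.0000: CF_t = 34.000000, DF = 0.715437, PV = 24.324868
  t = 8.0000: CF_t = 34.000000, DF = 0.682018, PV = 23.188626
  t = 9.0000: CF_t = 34.000000, DF = 0.650161, PV = 22.105458
  t = 10.0000: CF_t = 1034.000000, DF = 0.619791, PV = 640.863676
Price P = sum_t PV_t = 883.609425

Answer: Price = 883.6094


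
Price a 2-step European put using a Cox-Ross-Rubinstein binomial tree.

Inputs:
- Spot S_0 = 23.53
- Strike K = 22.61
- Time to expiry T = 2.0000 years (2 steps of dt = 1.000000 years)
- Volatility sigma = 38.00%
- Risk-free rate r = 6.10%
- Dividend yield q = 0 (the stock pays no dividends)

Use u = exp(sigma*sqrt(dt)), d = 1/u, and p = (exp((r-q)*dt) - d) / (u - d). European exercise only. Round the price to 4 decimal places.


dt = T/N = 1.000000
u = exp(sigma*sqrt(dt)) = 1.462285; d = 1/u = 0.683861
p = (exp((r-q)*dt) - d) / (u - d) = 0.486930
Discount per step: exp(-r*dt) = 0.940823
Stock lattice S(k, i) with i counting down-moves:
  k=0: S(0,0) = 23.5300
  k=1: S(1,0) = 34.4076; S(1,1) = 16.0913
  k=2: S(2,0) = 50.3136; S(2,1) = 23.5300; S(2,2) = 11.0042
Terminal payoffs V(N, i) = max(K - S_T, 0):
  V(2,0) = 0.000000; V(2,1) = 0.000000; V(2,2) = 11.605809
Backward induction: V(k, i) = exp(-r*dt) * [p * V(k+1, i) + (1-p) * V(k+1, i+1)].
  V(1,0) = exp(-r*dt) * [p*0.000000 + (1-p)*0.000000] = 0.000000
  V(1,1) = exp(-r*dt) * [p*0.000000 + (1-p)*11.605809] = 5.602220
  V(0,0) = exp(-r*dt) * [p*0.000000 + (1-p)*5.602220] = 2.704238

Answer: Price = V(0,0) = 2.7042


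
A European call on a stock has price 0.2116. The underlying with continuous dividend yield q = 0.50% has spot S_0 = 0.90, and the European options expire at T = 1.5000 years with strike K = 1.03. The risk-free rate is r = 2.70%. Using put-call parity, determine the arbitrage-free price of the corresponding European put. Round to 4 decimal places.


Put-call parity: C - P = S_0 * exp(-qT) - K * exp(-rT).
S_0 * exp(-qT) = 0.9000 * 0.99252805 = 0.89327525
K * exp(-rT) = 1.0300 * 0.96030916 = 0.98911844
P = C - S*exp(-qT) + K*exp(-rT)
P = 0.2116 - 0.89327525 + 0.98911844 = 0.3074

Answer: Put price = 0.3074


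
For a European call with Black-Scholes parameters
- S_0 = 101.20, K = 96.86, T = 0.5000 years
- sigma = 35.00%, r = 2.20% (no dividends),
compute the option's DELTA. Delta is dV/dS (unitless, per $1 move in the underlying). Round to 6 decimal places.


d1 = 0.3452989084; d2 = 0.0978115350
phi(d1) = 0.3758541156; exp(-qT) = 1.0000000000; exp(-rT) = 0.9890602788
N(d1) = 0.6350651664
Delta = exp(-qT) * N(d1) = 1.0000000000 * 0.6350651664 = 0.635065

Answer: Delta = 0.635065


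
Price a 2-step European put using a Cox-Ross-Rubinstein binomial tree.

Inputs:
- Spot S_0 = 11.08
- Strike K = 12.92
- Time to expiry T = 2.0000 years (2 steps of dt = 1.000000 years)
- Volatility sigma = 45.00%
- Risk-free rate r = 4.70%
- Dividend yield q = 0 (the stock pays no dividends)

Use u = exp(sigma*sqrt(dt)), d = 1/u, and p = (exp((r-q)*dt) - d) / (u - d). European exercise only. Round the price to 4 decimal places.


Answer: Price = V(0,0) = 3.2189

Derivation:
dt = T/N = 1.000000
u = exp(sigma*sqrt(dt)) = 1.568312; d = 1/u = 0.637628
p = (exp((r-q)*dt) - d) / (u - d) = 0.441067
Discount per step: exp(-r*dt) = 0.954087
Stock lattice S(k, i) with i counting down-moves:
  k=0: S(0,0) = 11.0800
  k=1: S(1,0) = 17.3769; S(1,1) = 7.0649
  k=2: S(2,0) = 27.2524; S(2,1) = 11.0800; S(2,2) = 4.5048
Terminal payoffs V(N, i) = max(K - S_T, 0):
  V(2,0) = 0.000000; V(2,1) = 1.840000; V(2,2) = 8.415208
Backward induction: V(k, i) = exp(-r*dt) * [p * V(k+1, i) + (1-p) * V(k+1, i+1)].
  V(1,0) = exp(-r*dt) * [p*0.000000 + (1-p)*1.840000] = 0.981219
  V(1,1) = exp(-r*dt) * [p*1.840000 + (1-p)*8.415208] = 5.261889
  V(0,0) = exp(-r*dt) * [p*0.981219 + (1-p)*5.261889] = 3.218926


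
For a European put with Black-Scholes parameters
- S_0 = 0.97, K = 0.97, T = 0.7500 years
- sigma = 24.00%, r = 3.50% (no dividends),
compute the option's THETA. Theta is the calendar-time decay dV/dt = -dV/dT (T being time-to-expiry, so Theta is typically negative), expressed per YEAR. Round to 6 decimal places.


d1 = 0.2302184198; d2 = 0.0223723229
phi(d1) = 0.3885090582; exp(-qT) = 1.0000000000; exp(-rT) = 0.9740915363
Theta = -S*exp(-qT)*phi(d1)*sigma/(2*sqrt(T)) + r*K*exp(-rT)*N(-d2) - q*S*exp(-qT)*N(-d1)
N(-d1) = 0.4089610246; N(-d2) = 0.4910754790; sqrt(T) = 0.8660254038
Term 1 = -0.9700 * 1.0000000000 * 0.3885090582 * 0.2400 / (2 * 0.8660254038) = -0.0522183924
Term 2 = 0.0350 * 0.9700 * 0.9740915363 * 0.4910754790 = 0.0162400663
Term 3 = 0 (no dividend yield, q = 0)
Theta = -0.0522183924 + (0.0162400663) + (0.0000000000) = -0.035978

Answer: Theta = -0.035978


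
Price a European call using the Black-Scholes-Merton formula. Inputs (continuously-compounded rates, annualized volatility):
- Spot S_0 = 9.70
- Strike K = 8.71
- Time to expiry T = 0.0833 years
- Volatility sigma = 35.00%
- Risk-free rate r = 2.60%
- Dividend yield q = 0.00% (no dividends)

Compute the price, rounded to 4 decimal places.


d1 = (ln(S/K) + (r - q + 0.5*sigma^2) * T) / (sigma * sqrt(T)) = 1.13766057
d2 = d1 - sigma * sqrt(T) = 1.03664448
exp(-rT) = 0.99783654; exp(-qT) = 1.00000000
C = S_0 * exp(-qT) * N(d1) - K * exp(-rT) * N(d2)
N(d1) = 0.87236888; N(d2) = 0.85004921
C = 9.7000 * 1.00000000 * 0.87236888 - 8.7100 * 0.99783654 * 0.85004921 = 1.0741

Answer: Price = 1.0741


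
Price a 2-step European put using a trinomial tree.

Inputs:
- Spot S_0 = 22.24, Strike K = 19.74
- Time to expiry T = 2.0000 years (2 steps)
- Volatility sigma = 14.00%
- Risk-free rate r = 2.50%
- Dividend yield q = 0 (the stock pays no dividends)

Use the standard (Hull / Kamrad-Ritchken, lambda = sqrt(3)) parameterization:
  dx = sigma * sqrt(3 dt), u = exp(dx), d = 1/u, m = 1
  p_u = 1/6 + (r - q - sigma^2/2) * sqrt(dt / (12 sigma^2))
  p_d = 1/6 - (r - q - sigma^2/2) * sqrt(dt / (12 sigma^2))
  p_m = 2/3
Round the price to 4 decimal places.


dt = T/N = 1.000000; dx = sigma*sqrt(3*dt) = 0.242487
u = exp(dx) = 1.274415; d = 1/u = 0.784674
p_u = 0.198009, p_m = 0.666667, p_d = 0.135325
Discount per step: exp(-r*dt) = 0.975310
Stock lattice S(k, j) with j the centered position index:
  k=0: S(0,+0) = 22.2400
  k=1: S(1,-1) = 17.4511; S(1,+0) = 22.2400; S(1,+1) = 28.3430
  k=2: S(2,-2) = 13.6935; S(2,-1) = 17.4511; S(2,+0) = 22.2400; S(2,+1) = 28.3430; S(2,+2) = 36.1207
Terminal payoffs V(N, j) = max(K - S_T, 0):
  V(2,-2) = 6.046541; V(2,-1) = 2.288853; V(2,+0) = 0.000000; V(2,+1) = 0.000000; V(2,+2) = 0.000000
Backward induction: V(k, j) = exp(-r*dt) * [p_u * V(k+1, j+1) + p_m * V(k+1, j) + p_d * V(k+1, j-1)]
  V(1,-1) = exp(-r*dt) * [p_u*0.000000 + p_m*2.288853 + p_d*6.046541] = 2.286272
  V(1,+0) = exp(-r*dt) * [p_u*0.000000 + p_m*0.000000 + p_d*2.288853] = 0.302091
  V(1,+1) = exp(-r*dt) * [p_u*0.000000 + p_m*0.000000 + p_d*0.000000] = 0.000000
  V(0,+0) = exp(-r*dt) * [p_u*0.000000 + p_m*0.302091 + p_d*2.286272] = 0.498172

Answer: Price = V(0,0) = 0.4982


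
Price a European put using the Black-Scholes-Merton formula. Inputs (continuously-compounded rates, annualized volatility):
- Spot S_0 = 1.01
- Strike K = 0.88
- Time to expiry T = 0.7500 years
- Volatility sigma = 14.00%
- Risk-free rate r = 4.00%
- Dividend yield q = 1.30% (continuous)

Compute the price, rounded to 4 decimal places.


Answer: Price = 0.0051

Derivation:
d1 = (ln(S/K) + (r - q + 0.5*sigma^2) * T) / (sigma * sqrt(T)) = 1.36406179
d2 = d1 - sigma * sqrt(T) = 1.24281823
exp(-rT) = 0.97044553; exp(-qT) = 0.99029738
P = K * exp(-rT) * N(-d2) - S_0 * exp(-qT) * N(-d1)
N(-d1) = 0.08627406; N(-d2) = 0.10696741
P = 0.8800 * 0.97044553 * 0.10696741 - 1.0100 * 0.99029738 * 0.08627406 = 0.0051


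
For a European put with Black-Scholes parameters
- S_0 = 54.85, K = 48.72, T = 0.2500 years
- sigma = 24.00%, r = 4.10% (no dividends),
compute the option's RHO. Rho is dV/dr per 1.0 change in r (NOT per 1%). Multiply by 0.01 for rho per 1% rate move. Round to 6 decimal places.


Answer: Rho = -1.874977

Derivation:
d1 = 1.1330213610; d2 = 1.0130213610
phi(d1) = 0.2099665104; exp(-qT) = 1.0000000000; exp(-rT) = 0.9898023522
N(-d2) = 0.1555249790
Rho = -K*T*exp(-rT)*N(-d2) = -48.7200 * 0.2500 * 0.9898023522 * 0.1555249790 = -1.874977


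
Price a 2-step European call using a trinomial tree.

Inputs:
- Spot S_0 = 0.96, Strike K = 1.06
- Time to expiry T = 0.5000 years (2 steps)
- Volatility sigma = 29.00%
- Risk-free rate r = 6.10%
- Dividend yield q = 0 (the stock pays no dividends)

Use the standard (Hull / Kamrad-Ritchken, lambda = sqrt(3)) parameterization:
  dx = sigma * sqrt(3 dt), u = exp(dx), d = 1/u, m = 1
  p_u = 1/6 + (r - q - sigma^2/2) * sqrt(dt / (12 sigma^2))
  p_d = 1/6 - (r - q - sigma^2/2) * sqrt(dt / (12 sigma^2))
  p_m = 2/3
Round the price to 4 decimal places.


Answer: Price = V(0,0) = 0.0555

Derivation:
dt = T/N = 0.250000; dx = sigma*sqrt(3*dt) = 0.251147
u = exp(dx) = 1.285500; d = 1/u = 0.777908
p_u = 0.176098, p_m = 0.666667, p_d = 0.157235
Discount per step: exp(-r*dt) = 0.984866
Stock lattice S(k, j) with j the centered position index:
  k=0: S(0,+0) = 0.9600
  k=1: S(1,-1) = 0.7468; S(1,+0) = 0.9600; S(1,+1) = 1.2341
  k=2: S(2,-2) = 0.5809; S(2,-1) = 0.7468; S(2,+0) = 0.9600; S(2,+1) = 1.2341; S(2,+2) = 1.5864
Terminal payoffs V(N, j) = max(S_T - K, 0):
  V(2,-2) = 0.000000; V(2,-1) = 0.000000; V(2,+0) = 0.000000; V(2,+1) = 0.174080; V(2,+2) = 0.526409
Backward induction: V(k, j) = exp(-r*dt) * [p_u * V(k+1, j+1) + p_m * V(k+1, j) + p_d * V(k+1, j-1)]
  V(1,-1) = exp(-r*dt) * [p_u*0.000000 + p_m*0.000000 + p_d*0.000000] = 0.000000
  V(1,+0) = exp(-r*dt) * [p_u*0.174080 + p_m*0.000000 + p_d*0.000000] = 0.030191
  V(1,+1) = exp(-r*dt) * [p_u*0.526409 + p_m*0.174080 + p_d*0.000000] = 0.205593
  V(0,+0) = exp(-r*dt) * [p_u*0.205593 + p_m*0.030191 + p_d*0.000000] = 0.055480


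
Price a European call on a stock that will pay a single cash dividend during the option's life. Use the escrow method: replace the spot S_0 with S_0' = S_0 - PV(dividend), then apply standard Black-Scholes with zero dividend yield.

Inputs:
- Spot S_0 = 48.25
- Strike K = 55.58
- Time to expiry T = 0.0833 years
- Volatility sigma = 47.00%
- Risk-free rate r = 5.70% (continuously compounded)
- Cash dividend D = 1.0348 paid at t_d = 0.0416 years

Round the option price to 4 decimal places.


Answer: Price = 0.4153

Derivation:
PV(D) = D * exp(-r * t_d) = 1.0348 * 0.99763161 = 1.03234919
S_0' = S_0 - PV(D) = 48.2500 - 1.03234919 = 47.21765081
d1 = (ln(S_0'/K) + (r + sigma^2/2)*T) / (sigma*sqrt(T)) = -1.09920285
d2 = d1 - sigma*sqrt(T) = -1.23485302
exp(-rT) = 0.99526315
N(d1) = 0.13583980; N(d2) = 0.10844260
C = S_0' * N(d1) - K * exp(-rT) * N(d2) = 47.21765081 * 0.13583980 - 55.5800 * 0.99526315 * 0.10844260 = 0.4153


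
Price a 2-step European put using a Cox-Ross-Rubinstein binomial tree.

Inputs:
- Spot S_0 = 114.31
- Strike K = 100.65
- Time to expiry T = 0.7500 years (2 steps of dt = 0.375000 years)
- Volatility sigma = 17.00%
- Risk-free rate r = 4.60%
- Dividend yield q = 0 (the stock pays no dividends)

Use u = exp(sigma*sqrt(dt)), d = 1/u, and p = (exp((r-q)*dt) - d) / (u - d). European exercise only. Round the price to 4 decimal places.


Answer: Price = V(0,0) = 1.4809

Derivation:
dt = T/N = 0.375000
u = exp(sigma*sqrt(dt)) = 1.109715; d = 1/u = 0.901132
p = (exp((r-q)*dt) - d) / (u - d) = 0.557416
Discount per step: exp(-r*dt) = 0.982898
Stock lattice S(k, i) with i counting down-moves:
  k=0: S(0,0) = 114.3100
  k=1: S(1,0) = 126.8515; S(1,1) = 103.0084
  k=2: S(2,0) = 140.7691; S(2,1) = 114.3100; S(2,2) = 92.8242
Terminal payoffs V(N, i) = max(K - S_T, 0):
  V(2,0) = 0.000000; V(2,1) = 0.000000; V(2,2) = 7.825796
Backward induction: V(k, i) = exp(-r*dt) * [p * V(k+1, i) + (1-p) * V(k+1, i+1)].
  V(1,0) = exp(-r*dt) * [p*0.000000 + (1-p)*0.000000] = 0.000000
  V(1,1) = exp(-r*dt) * [p*0.000000 + (1-p)*7.825796] = 3.404338
  V(0,0) = exp(-r*dt) * [p*0.000000 + (1-p)*3.404338] = 1.480938


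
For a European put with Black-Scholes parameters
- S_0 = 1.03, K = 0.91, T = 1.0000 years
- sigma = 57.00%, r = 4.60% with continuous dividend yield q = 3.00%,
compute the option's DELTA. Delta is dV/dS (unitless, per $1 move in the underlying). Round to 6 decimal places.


Answer: Delta = -0.289118

Derivation:
d1 = 0.5303850556; d2 = -0.0396149444
phi(d1) = 0.3465969551; exp(-qT) = 0.9704455335; exp(-rT) = 0.9550419622
N(-d1) = 0.2979224927
Delta = -exp(-qT) * N(-d1) = -0.9704455335 * 0.2979224927 = -0.289118


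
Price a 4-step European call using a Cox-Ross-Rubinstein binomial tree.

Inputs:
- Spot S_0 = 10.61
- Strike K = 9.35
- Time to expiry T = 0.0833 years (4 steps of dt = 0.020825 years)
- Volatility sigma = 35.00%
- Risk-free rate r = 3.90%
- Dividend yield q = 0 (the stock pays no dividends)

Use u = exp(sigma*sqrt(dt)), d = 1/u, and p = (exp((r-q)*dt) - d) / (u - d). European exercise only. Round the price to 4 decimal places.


dt = T/N = 0.020825
u = exp(sigma*sqrt(dt)) = 1.051805; d = 1/u = 0.950746
p = (exp((r-q)*dt) - d) / (u - d) = 0.495416
Discount per step: exp(-r*dt) = 0.999188
Stock lattice S(k, i) with i counting down-moves:
  k=0: S(0,0) = 10.6100
  k=1: S(1,0) = 11.1597; S(1,1) = 10.0874
  k=2: S(2,0) = 11.7378; S(2,1) = 10.6100; S(2,2) = 9.5906
  k=3: S(3,0) = 12.3459; S(3,1) = 11.1597; S(3,2) = 10.0874; S(3,3) = 9.1182
  k=4: S(4,0) = 12.9854; S(4,1) = 11.7378; S(4,2) = 10.6100; S(4,3) = 9.5906; S(4,4) = 8.6691
Terminal payoffs V(N, i) = max(S_T - K, 0):
  V(4,0) = 3.635445; V(4,1) = 2.387784; V(4,2) = 1.260000; V(4,3) = 0.240575; V(4,4) = 0.000000
Backward induction: V(k, i) = exp(-r*dt) * [p * V(k+1, i) + (1-p) * V(k+1, i+1)].
  V(3,0) = exp(-r*dt) * [p*3.635445 + (1-p)*2.387784] = 3.003454
  V(3,1) = exp(-r*dt) * [p*2.387784 + (1-p)*1.260000] = 1.817245
  V(3,2) = exp(-r*dt) * [p*1.260000 + (1-p)*0.240575] = 0.745009
  V(3,3) = exp(-r*dt) * [p*0.240575 + (1-p)*0.000000] = 0.119088
  V(2,0) = exp(-r*dt) * [p*3.003454 + (1-p)*1.817245] = 2.402959
  V(2,1) = exp(-r*dt) * [p*1.817245 + (1-p)*0.745009] = 1.275175
  V(2,2) = exp(-r*dt) * [p*0.745009 + (1-p)*0.119088] = 0.428830
  V(1,0) = exp(-r*dt) * [p*2.402959 + (1-p)*1.275175] = 1.832408
  V(1,1) = exp(-r*dt) * [p*1.275175 + (1-p)*0.428830] = 0.847434
  V(0,0) = exp(-r*dt) * [p*1.832408 + (1-p)*0.847434] = 1.334322

Answer: Price = V(0,0) = 1.3343


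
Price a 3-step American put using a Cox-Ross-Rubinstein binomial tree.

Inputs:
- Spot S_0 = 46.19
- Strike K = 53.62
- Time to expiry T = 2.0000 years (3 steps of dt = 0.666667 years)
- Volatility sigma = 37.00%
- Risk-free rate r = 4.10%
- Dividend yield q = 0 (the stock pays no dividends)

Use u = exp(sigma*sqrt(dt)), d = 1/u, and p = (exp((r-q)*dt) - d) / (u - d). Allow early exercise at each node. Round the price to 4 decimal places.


Answer: Price = V(0,0) = 12.4063

Derivation:
dt = T/N = 0.666667
u = exp(sigma*sqrt(dt)) = 1.352702; d = 1/u = 0.739261
p = (exp((r-q)*dt) - d) / (u - d) = 0.470215
Discount per step: exp(-r*dt) = 0.973037
Stock lattice S(k, i) with i counting down-moves:
  k=0: S(0,0) = 46.1900
  k=1: S(1,0) = 62.4813; S(1,1) = 34.1465
  k=2: S(2,0) = 84.5185; S(2,1) = 46.1900; S(2,2) = 25.2432
  k=3: S(3,0) = 114.3283; S(3,1) = 62.4813; S(3,2) = 34.1465; S(3,3) = 18.6613
Terminal payoffs V(N, i) = max(K - S_T, 0):
  V(3,0) = 0.000000; V(3,1) = 0.000000; V(3,2) = 19.473517; V(3,3) = 34.958695
Backward induction: V(k, i) = exp(-r*dt) * [p * V(k+1, i) + (1-p) * V(k+1, i+1)]; then take max(V_cont, immediate exercise) for American.
  V(2,0) = exp(-r*dt) * [p*0.000000 + (1-p)*0.000000] = 0.000000; exercise = 0.000000; V(2,0) = max -> 0.000000
  V(2,1) = exp(-r*dt) * [p*0.000000 + (1-p)*19.473517] = 10.038599; exercise = 7.430000; V(2,1) = max -> 10.038599
  V(2,2) = exp(-r*dt) * [p*19.473517 + (1-p)*34.958695] = 26.931060; exercise = 28.376824; V(2,2) = max -> 28.376824
  V(1,0) = exp(-r*dt) * [p*0.000000 + (1-p)*10.038599] = 5.174898; exercise = 0.000000; V(1,0) = max -> 5.174898
  V(1,1) = exp(-r*dt) * [p*10.038599 + (1-p)*28.376824] = 19.221283; exercise = 19.473517; V(1,1) = max -> 19.473517
  V(0,0) = exp(-r*dt) * [p*5.174898 + (1-p)*19.473517] = 12.406305; exercise = 7.430000; V(0,0) = max -> 12.406305


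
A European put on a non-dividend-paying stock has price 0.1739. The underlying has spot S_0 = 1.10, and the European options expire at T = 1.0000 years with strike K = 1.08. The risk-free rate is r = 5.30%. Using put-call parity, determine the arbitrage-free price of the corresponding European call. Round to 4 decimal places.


Put-call parity: C - P = S_0 * exp(-qT) - K * exp(-rT).
S_0 * exp(-qT) = 1.1000 * 1.00000000 = 1.10000000
K * exp(-rT) = 1.0800 * 0.94838001 = 1.02425041
C = P + S*exp(-qT) - K*exp(-rT)
C = 0.1739 + 1.10000000 - 1.02425041 = 0.2496

Answer: Call price = 0.2496


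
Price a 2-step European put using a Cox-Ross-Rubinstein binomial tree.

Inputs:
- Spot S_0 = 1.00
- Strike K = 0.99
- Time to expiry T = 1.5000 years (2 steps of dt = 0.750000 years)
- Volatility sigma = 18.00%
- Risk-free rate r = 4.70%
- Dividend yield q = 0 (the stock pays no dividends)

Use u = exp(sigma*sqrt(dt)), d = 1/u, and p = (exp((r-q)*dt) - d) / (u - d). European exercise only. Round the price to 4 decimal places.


Answer: Price = V(0,0) = 0.0433

Derivation:
dt = T/N = 0.750000
u = exp(sigma*sqrt(dt)) = 1.168691; d = 1/u = 0.855658
p = (exp((r-q)*dt) - d) / (u - d) = 0.575724
Discount per step: exp(-r*dt) = 0.965364
Stock lattice S(k, i) with i counting down-moves:
  k=0: S(0,0) = 1.0000
  k=1: S(1,0) = 1.1687; S(1,1) = 0.8557
  k=2: S(2,0) = 1.3658; S(2,1) = 1.0000; S(2,2) = 0.7322
Terminal payoffs V(N, i) = max(K - S_T, 0):
  V(2,0) = 0.000000; V(2,1) = 0.000000; V(2,2) = 0.257849
Backward induction: V(k, i) = exp(-r*dt) * [p * V(k+1, i) + (1-p) * V(k+1, i+1)].
  V(1,0) = exp(-r*dt) * [p*0.000000 + (1-p)*0.000000] = 0.000000
  V(1,1) = exp(-r*dt) * [p*0.000000 + (1-p)*0.257849] = 0.105610
  V(0,0) = exp(-r*dt) * [p*0.000000 + (1-p)*0.105610] = 0.043256


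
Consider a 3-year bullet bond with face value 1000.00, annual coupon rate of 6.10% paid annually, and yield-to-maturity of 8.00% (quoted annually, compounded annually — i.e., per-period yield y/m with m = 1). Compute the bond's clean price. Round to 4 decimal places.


Answer: Price = 951.0352

Derivation:
Coupon per period c = face * coupon_rate / m = 61.000000
Periods per year m = 1; per-period yield y/m = 0.080000
Number of cashflows N = 3
Cashflows (t years, CF_t, discount factor 1/(1+y/m)^(m*t), PV):
  t = 1.0000: CF_t = 61.000000, DF = 0.925926, PV = 56.481481
  t = 2.0000: CF_t = 61.000000, DF = 0.857339, PV = 52.297668
  t = 3.0000: CF_t = 1061.000000, DF = 0.793832, PV = 842.256008
Price P = sum_t PV_t = 951.035157


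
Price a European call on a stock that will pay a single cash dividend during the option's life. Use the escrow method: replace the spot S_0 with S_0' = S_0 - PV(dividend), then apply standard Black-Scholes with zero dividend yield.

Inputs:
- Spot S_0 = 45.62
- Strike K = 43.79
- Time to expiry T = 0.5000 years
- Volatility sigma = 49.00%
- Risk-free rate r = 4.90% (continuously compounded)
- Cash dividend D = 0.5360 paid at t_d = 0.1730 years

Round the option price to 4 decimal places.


Answer: Price = 7.2901

Derivation:
PV(D) = D * exp(-r * t_d) = 0.5360 * 0.99155883 = 0.53147553
S_0' = S_0 - PV(D) = 45.6200 - 0.53147553 = 45.08852447
d1 = (ln(S_0'/K) + (r + sigma^2/2)*T) / (sigma*sqrt(T)) = 0.32829175
d2 = d1 - sigma*sqrt(T) = -0.01819058
exp(-rT) = 0.97579769
N(d1) = 0.62865446; N(d2) = 0.49274341
C = S_0' * N(d1) - K * exp(-rT) * N(d2) = 45.08852447 * 0.62865446 - 43.7900 * 0.97579769 * 0.49274341 = 7.2901


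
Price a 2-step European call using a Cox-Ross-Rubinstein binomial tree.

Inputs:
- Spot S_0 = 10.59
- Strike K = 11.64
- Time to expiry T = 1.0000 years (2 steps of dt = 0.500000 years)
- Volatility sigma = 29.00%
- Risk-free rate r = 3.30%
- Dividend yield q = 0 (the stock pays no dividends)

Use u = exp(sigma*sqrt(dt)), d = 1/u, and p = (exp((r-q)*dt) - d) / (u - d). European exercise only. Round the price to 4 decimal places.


dt = T/N = 0.500000
u = exp(sigma*sqrt(dt)) = 1.227600; d = 1/u = 0.814598
p = (exp((r-q)*dt) - d) / (u - d) = 0.489196
Discount per step: exp(-r*dt) = 0.983635
Stock lattice S(k, i) with i counting down-moves:
  k=0: S(0,0) = 10.5900
  k=1: S(1,0) = 13.0003; S(1,1) = 8.6266
  k=2: S(2,0) = 15.9591; S(2,1) = 10.5900; S(2,2) = 7.0272
Terminal payoffs V(N, i) = max(S_T - K, 0):
  V(2,0) = 4.319146; V(2,1) = 0.000000; V(2,2) = 0.000000
Backward induction: V(k, i) = exp(-r*dt) * [p * V(k+1, i) + (1-p) * V(k+1, i+1)].
  V(1,0) = exp(-r*dt) * [p*4.319146 + (1-p)*0.000000] = 2.078334
  V(1,1) = exp(-r*dt) * [p*0.000000 + (1-p)*0.000000] = 0.000000
  V(0,0) = exp(-r*dt) * [p*2.078334 + (1-p)*0.000000] = 1.000075

Answer: Price = V(0,0) = 1.0001


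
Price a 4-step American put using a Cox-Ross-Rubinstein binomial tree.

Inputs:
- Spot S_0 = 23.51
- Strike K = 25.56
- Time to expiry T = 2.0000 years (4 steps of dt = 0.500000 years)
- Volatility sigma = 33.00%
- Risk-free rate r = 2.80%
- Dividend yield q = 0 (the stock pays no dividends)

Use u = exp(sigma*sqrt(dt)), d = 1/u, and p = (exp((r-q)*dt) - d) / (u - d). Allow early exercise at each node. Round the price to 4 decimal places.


dt = T/N = 0.500000
u = exp(sigma*sqrt(dt)) = 1.262817; d = 1/u = 0.791880
p = (exp((r-q)*dt) - d) / (u - d) = 0.471864
Discount per step: exp(-r*dt) = 0.986098
Stock lattice S(k, i) with i counting down-moves:
  k=0: S(0,0) = 23.5100
  k=1: S(1,0) = 29.6888; S(1,1) = 18.6171
  k=2: S(2,0) = 37.4916; S(2,1) = 23.5100; S(2,2) = 14.7425
  k=3: S(3,0) = 47.3450; S(3,1) = 29.6888; S(3,2) = 18.6171; S(3,3) = 11.6743
  k=4: S(4,0) = 59.7881; S(4,1) = 37.4916; S(4,2) = 23.5100; S(4,3) = 14.7425; S(4,4) = 9.2446
Terminal payoffs V(N, i) = max(K - S_T, 0):
  V(4,0) = 0.000000; V(4,1) = 0.000000; V(4,2) = 2.050000; V(4,3) = 10.817487; V(4,4) = 16.315351
Backward induction: V(k, i) = exp(-r*dt) * [p * V(k+1, i) + (1-p) * V(k+1, i+1)]; then take max(V_cont, immediate exercise) for American.
  V(3,0) = exp(-r*dt) * [p*0.000000 + (1-p)*0.000000] = 0.000000; exercise = 0.000000; V(3,0) = max -> 0.000000
  V(3,1) = exp(-r*dt) * [p*0.000000 + (1-p)*2.050000] = 1.067627; exercise = 0.000000; V(3,1) = max -> 1.067627
  V(3,2) = exp(-r*dt) * [p*2.050000 + (1-p)*10.817487] = 6.587551; exercise = 6.942898; V(3,2) = max -> 6.942898
  V(3,3) = exp(-r*dt) * [p*10.817487 + (1-p)*16.315351] = 13.530350; exercise = 13.885696; V(3,3) = max -> 13.885696
  V(2,0) = exp(-r*dt) * [p*0.000000 + (1-p)*1.067627] = 0.556013; exercise = 0.000000; V(2,0) = max -> 0.556013
  V(2,1) = exp(-r*dt) * [p*1.067627 + (1-p)*6.942898] = 4.112588; exercise = 2.050000; V(2,1) = max -> 4.112588
  V(2,2) = exp(-r*dt) * [p*6.942898 + (1-p)*13.885696] = 10.462140; exercise = 10.817487; V(2,2) = max -> 10.817487
  V(1,0) = exp(-r*dt) * [p*0.556013 + (1-p)*4.112588] = 2.400525; exercise = 0.000000; V(1,0) = max -> 2.400525
  V(1,1) = exp(-r*dt) * [p*4.112588 + (1-p)*10.817487] = 7.547281; exercise = 6.942898; V(1,1) = max -> 7.547281
  V(0,0) = exp(-r*dt) * [p*2.400525 + (1-p)*7.547281] = 5.047550; exercise = 2.050000; V(0,0) = max -> 5.047550

Answer: Price = V(0,0) = 5.0475


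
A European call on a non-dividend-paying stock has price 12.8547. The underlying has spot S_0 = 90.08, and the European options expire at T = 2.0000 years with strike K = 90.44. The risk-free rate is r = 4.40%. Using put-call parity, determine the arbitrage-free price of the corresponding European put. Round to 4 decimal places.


Answer: Put price = 5.5961

Derivation:
Put-call parity: C - P = S_0 * exp(-qT) - K * exp(-rT).
S_0 * exp(-qT) = 90.0800 * 1.00000000 = 90.08000000
K * exp(-rT) = 90.4400 * 0.91576088 = 82.82141369
P = C - S*exp(-qT) + K*exp(-rT)
P = 12.8547 - 90.08000000 + 82.82141369 = 5.5961


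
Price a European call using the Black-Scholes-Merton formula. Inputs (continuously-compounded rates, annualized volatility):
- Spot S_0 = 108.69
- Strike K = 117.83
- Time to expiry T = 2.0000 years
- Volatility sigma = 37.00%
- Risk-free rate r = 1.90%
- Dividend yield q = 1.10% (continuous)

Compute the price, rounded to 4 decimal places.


d1 = (ln(S/K) + (r - q + 0.5*sigma^2) * T) / (sigma * sqrt(T)) = 0.13789898
d2 = d1 - sigma * sqrt(T) = -0.38536004
exp(-rT) = 0.96271294; exp(-qT) = 0.97824024
C = S_0 * exp(-qT) * N(d1) - K * exp(-rT) * N(d2)
N(d1) = 0.55483987; N(d2) = 0.34998534
C = 108.6900 * 0.97824024 * 0.55483987 - 117.8300 * 0.96271294 * 0.34998534 = 19.2922

Answer: Price = 19.2922


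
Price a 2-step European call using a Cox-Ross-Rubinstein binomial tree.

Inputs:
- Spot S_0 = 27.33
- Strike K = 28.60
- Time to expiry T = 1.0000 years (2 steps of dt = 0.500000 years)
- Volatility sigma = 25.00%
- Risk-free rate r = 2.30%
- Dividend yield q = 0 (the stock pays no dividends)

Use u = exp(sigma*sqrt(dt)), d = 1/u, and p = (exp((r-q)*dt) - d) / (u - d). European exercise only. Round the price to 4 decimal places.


Answer: Price = V(0,0) = 2.4066

Derivation:
dt = T/N = 0.500000
u = exp(sigma*sqrt(dt)) = 1.193365; d = 1/u = 0.837967
p = (exp((r-q)*dt) - d) / (u - d) = 0.488465
Discount per step: exp(-r*dt) = 0.988566
Stock lattice S(k, i) with i counting down-moves:
  k=0: S(0,0) = 27.3300
  k=1: S(1,0) = 32.6147; S(1,1) = 22.9016
  k=2: S(2,0) = 38.9212; S(2,1) = 27.3300; S(2,2) = 19.1908
Terminal payoffs V(N, i) = max(S_T - K, 0):
  V(2,0) = 10.321173; V(2,1) = 0.000000; V(2,2) = 0.000000
Backward induction: V(k, i) = exp(-r*dt) * [p * V(k+1, i) + (1-p) * V(k+1, i+1)].
  V(1,0) = exp(-r*dt) * [p*10.321173 + (1-p)*0.000000] = 4.983891
  V(1,1) = exp(-r*dt) * [p*0.000000 + (1-p)*0.000000] = 0.000000
  V(0,0) = exp(-r*dt) * [p*4.983891 + (1-p)*0.000000] = 2.406623


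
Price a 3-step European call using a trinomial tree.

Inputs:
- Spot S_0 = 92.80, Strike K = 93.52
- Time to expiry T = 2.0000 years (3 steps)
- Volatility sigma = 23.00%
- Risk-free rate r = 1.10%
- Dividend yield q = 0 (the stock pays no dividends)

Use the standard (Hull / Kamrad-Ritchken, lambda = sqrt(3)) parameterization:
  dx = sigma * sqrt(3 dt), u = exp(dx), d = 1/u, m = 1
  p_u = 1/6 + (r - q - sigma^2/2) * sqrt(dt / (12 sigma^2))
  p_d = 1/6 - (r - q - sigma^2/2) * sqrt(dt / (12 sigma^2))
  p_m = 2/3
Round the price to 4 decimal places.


Answer: Price = V(0,0) = 11.5689

Derivation:
dt = T/N = 0.666667; dx = sigma*sqrt(3*dt) = 0.325269
u = exp(dx) = 1.384403; d = 1/u = 0.722333
p_u = 0.150834, p_m = 0.666667, p_d = 0.182500
Discount per step: exp(-r*dt) = 0.992693
Stock lattice S(k, j) with j the centered position index:
  k=0: S(0,+0) = 92.8000
  k=1: S(1,-1) = 67.0325; S(1,+0) = 92.8000; S(1,+1) = 128.4726
  k=2: S(2,-2) = 48.4198; S(2,-1) = 67.0325; S(2,+0) = 92.8000; S(2,+1) = 128.4726; S(2,+2) = 177.8579
  k=3: S(3,-3) = 34.9752; S(3,-2) = 48.4198; S(3,-1) = 67.0325; S(3,+0) = 92.8000; S(3,+1) = 128.4726; S(3,+2) = 177.8579; S(3,+3) = 246.2270
Terminal payoffs V(N, j) = max(S_T - K, 0):
  V(3,-3) = 0.000000; V(3,-2) = 0.000000; V(3,-1) = 0.000000; V(3,+0) = 0.000000; V(3,+1) = 34.952614; V(3,+2) = 84.337893; V(3,+3) = 152.707030
Backward induction: V(k, j) = exp(-r*dt) * [p_u * V(k+1, j+1) + p_m * V(k+1, j) + p_d * V(k+1, j-1)]
  V(2,-2) = exp(-r*dt) * [p_u*0.000000 + p_m*0.000000 + p_d*0.000000] = 0.000000
  V(2,-1) = exp(-r*dt) * [p_u*0.000000 + p_m*0.000000 + p_d*0.000000] = 0.000000
  V(2,+0) = exp(-r*dt) * [p_u*34.952614 + p_m*0.000000 + p_d*0.000000] = 5.233509
  V(2,+1) = exp(-r*dt) * [p_u*84.337893 + p_m*34.952614 + p_d*0.000000] = 35.759532
  V(2,+2) = exp(-r*dt) * [p_u*152.707030 + p_m*84.337893 + p_d*34.952614] = 85.011748
  V(1,-1) = exp(-r*dt) * [p_u*5.233509 + p_m*0.000000 + p_d*0.000000] = 0.783621
  V(1,+0) = exp(-r*dt) * [p_u*35.759532 + p_m*5.233509 + p_d*0.000000] = 8.817844
  V(1,+1) = exp(-r*dt) * [p_u*85.011748 + p_m*35.759532 + p_d*5.233509] = 37.342580
  V(0,+0) = exp(-r*dt) * [p_u*37.342580 + p_m*8.817844 + p_d*0.783621] = 11.568939


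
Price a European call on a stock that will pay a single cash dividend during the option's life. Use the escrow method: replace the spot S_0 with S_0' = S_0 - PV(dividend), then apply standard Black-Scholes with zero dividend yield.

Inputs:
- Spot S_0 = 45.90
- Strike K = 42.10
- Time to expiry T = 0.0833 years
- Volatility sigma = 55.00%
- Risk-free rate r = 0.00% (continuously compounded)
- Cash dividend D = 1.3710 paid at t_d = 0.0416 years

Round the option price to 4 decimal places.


PV(D) = D * exp(-r * t_d) = 1.3710 * 1.00000000 = 1.37100000
S_0' = S_0 - PV(D) = 45.9000 - 1.37100000 = 44.52900000
d1 = (ln(S_0'/K) + (r + sigma^2/2)*T) / (sigma*sqrt(T)) = 0.43273425
d2 = d1 - sigma*sqrt(T) = 0.27399468
exp(-rT) = 1.00000000
N(d1) = 0.66739608; N(d2) = 0.60795564
C = S_0' * N(d1) - K * exp(-rT) * N(d2) = 44.52900000 * 0.66739608 - 42.1000 * 1.00000000 * 0.60795564 = 4.1235

Answer: Price = 4.1235


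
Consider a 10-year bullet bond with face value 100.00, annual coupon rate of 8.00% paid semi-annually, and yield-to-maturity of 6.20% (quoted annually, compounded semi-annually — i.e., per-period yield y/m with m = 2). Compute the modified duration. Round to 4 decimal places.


Answer: Modified duration = 7.0463

Derivation:
Coupon per period c = face * coupon_rate / m = 4.000000
Periods per year m = 2; per-period yield y/m = 0.031000
Number of cashflows N = 20
Cashflows (t years, CF_t, discount factor 1/(1+y/m)^(m*t), PV):
  t = 0.5000: CF_t = 4.000000, DF = 0.969932, PV = 3.879728
  t = 1.0000: CF_t = 4.000000, DF = 0.940768, PV = 3.763073
  t = 1.5000: CF_t = 4.000000, DF = 0.912481, PV = 3.649925
  t = 2.0000: CF_t = 4.000000, DF = 0.885045, PV = 3.540180
  t = 2.5000: CF_t = 4.000000, DF = 0.858434, PV = 3.433734
  t = 3.0000: CF_t = 4.000000, DF = 0.832622, PV = 3.330489
  t = 3.5000: CF_t = 4.000000, DF = 0.807587, PV = 3.230348
  t = 4.0000: CF_t = 4.000000, DF = 0.783305, PV = 3.133218
  t = 4.5000: CF_t = 4.000000, DF = 0.759752, PV = 3.039009
  t = 5.0000: CF_t = 4.000000, DF = 0.736908, PV = 2.947633
  t = 5.5000: CF_t = 4.000000, DF = 0.714751, PV = 2.859003
  t = 6.0000: CF_t = 4.000000, DF = 0.693260, PV = 2.773039
  t = 6.5000: CF_t = 4.000000, DF = 0.672415, PV = 2.689660
  t = 7.0000: CF_t = 4.000000, DF = 0.652197, PV = 2.608787
  t = 7.5000: CF_t = 4.000000, DF = 0.632587, PV = 2.530347
  t = 8.0000: CF_t = 4.000000, DF = 0.613566, PV = 2.454264
  t = 8.5000: CF_t = 4.000000, DF = 0.595117, PV = 2.380470
  t = 9.0000: CF_t = 4.000000, DF = 0.577224, PV = 2.308894
  t = 9.5000: CF_t = 4.000000, DF = 0.559868, PV = 2.239471
  t = 10.0000: CF_t = 104.000000, DF = 0.543034, PV = 56.475493
Price P = sum_t PV_t = 113.266767
First compute Macaulay numerator sum_t t * PV_t:
  t * PV_t at t = 0.5000: 1.939864
  t * PV_t at t = 1.0000: 3.763073
  t * PV_t at t = 1.5000: 5.474888
  t * PV_t at t = 2.0000: 7.080360
  t * PV_t at t = 2.5000: 8.584335
  t * PV_t at t = 3.0000: 9.991467
  t * PV_t at t = 3.5000: 11.306219
  t * PV_t at t = 4.0000: 12.532874
  t * PV_t at t = 4.5000: 13.675541
  t * PV_t at t = 5.0000: 14.738163
  t * PV_t at t = 5.5000: 15.724519
  t * PV_t at t = 6.0000: 16.638235
  t * PV_t at t = 6.5000: 17.482788
  t * PV_t at t = 7.0000: 18.261511
  t * PV_t at t = 7.5000: 18.977599
  t * PV_t at t = 8.0000: 19.634115
  t * PV_t at t = 8.5000: 20.233994
  t * PV_t at t = 9.0000: 20.780047
  t * PV_t at t = 9.5000: 21.274970
  t * PV_t at t = 10.0000: 564.754934
Macaulay duration D = 822.849496 / 113.266767 = 7.264704
Modified duration = D / (1 + y/m) = 7.264704 / (1 + 0.031000) = 7.046269


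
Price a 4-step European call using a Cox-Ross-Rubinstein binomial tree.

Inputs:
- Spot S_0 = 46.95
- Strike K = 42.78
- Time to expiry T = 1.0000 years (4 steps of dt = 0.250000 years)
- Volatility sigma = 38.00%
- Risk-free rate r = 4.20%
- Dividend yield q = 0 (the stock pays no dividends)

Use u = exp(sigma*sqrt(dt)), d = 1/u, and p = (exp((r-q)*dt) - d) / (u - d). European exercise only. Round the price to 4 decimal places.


Answer: Price = V(0,0) = 10.1468

Derivation:
dt = T/N = 0.250000
u = exp(sigma*sqrt(dt)) = 1.209250; d = 1/u = 0.826959
p = (exp((r-q)*dt) - d) / (u - d) = 0.480253
Discount per step: exp(-r*dt) = 0.989555
Stock lattice S(k, i) with i counting down-moves:
  k=0: S(0,0) = 46.9500
  k=1: S(1,0) = 56.7743; S(1,1) = 38.8257
  k=2: S(2,0) = 68.6543; S(2,1) = 46.9500; S(2,2) = 32.1073
  k=3: S(3,0) = 83.0201; S(3,1) = 56.7743; S(3,2) = 38.8257; S(3,3) = 26.5514
  k=4: S(4,0) = 100.3921; S(4,1) = 68.6543; S(4,2) = 46.9500; S(4,3) = 32.1073; S(4,4) = 21.9569
Terminal payoffs V(N, i) = max(S_T - K, 0):
  V(4,0) = 57.612069; V(4,1) = 25.874261; V(4,2) = 4.170000; V(4,3) = 0.000000; V(4,4) = 0.000000
Backward induction: V(k, i) = exp(-r*dt) * [p * V(k+1, i) + (1-p) * V(k+1, i+1)].
  V(3,0) = exp(-r*dt) * [p*57.612069 + (1-p)*25.874261] = 40.686978
  V(3,1) = exp(-r*dt) * [p*25.874261 + (1-p)*4.170000] = 14.441109
  V(3,2) = exp(-r*dt) * [p*4.170000 + (1-p)*0.000000] = 1.981738
  V(3,3) = exp(-r*dt) * [p*0.000000 + (1-p)*0.000000] = 0.000000
  V(2,0) = exp(-r*dt) * [p*40.686978 + (1-p)*14.441109] = 26.763274
  V(2,1) = exp(-r*dt) * [p*14.441109 + (1-p)*1.981738] = 7.882190
  V(2,2) = exp(-r*dt) * [p*1.981738 + (1-p)*0.000000] = 0.941795
  V(1,0) = exp(-r*dt) * [p*26.763274 + (1-p)*7.882190] = 16.772847
  V(1,1) = exp(-r*dt) * [p*7.882190 + (1-p)*0.941795] = 4.230289
  V(0,0) = exp(-r*dt) * [p*16.772847 + (1-p)*4.230289] = 10.146789
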